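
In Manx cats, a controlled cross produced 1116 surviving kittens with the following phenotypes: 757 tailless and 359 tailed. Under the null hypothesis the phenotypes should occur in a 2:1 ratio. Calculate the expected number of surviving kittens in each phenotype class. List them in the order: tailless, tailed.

744, 372

Total ratio parts = 3. Expected numbers out of 1116:
  tailless: 1116 × 2/3 = 744
  tailed: 1116 × 1/3 = 372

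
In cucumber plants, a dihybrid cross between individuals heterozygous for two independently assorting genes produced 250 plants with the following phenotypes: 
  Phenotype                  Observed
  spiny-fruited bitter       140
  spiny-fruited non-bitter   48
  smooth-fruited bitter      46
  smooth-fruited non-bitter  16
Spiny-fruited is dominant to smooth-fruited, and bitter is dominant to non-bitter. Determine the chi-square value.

A dihybrid F₂ with independent assortment and complete dominance at both loci gives a 9:3:3:1 phenotypic ratio.
Total ratio parts = 16. Expected numbers out of 250:
  spiny-fruited bitter: 250 × 9/16 = 140.625
  spiny-fruited non-bitter: 250 × 3/16 = 46.875
  smooth-fruited bitter: 250 × 3/16 = 46.875
  smooth-fruited non-bitter: 250 × 1/16 = 15.625
χ² = Σ (O − E)² / E
  spiny-fruited bitter: (140 − 140.625)² / 140.625 = 0.0028
  spiny-fruited non-bitter: (48 − 46.875)² / 46.875 = 0.0270
  smooth-fruited bitter: (46 − 46.875)² / 46.875 = 0.0163
  smooth-fruited non-bitter: (16 − 15.625)² / 15.625 = 0.0090
χ² = 0.0028 + 0.0270 + 0.0163 + 0.0090 = 0.0551 ≈ 0.055

0.055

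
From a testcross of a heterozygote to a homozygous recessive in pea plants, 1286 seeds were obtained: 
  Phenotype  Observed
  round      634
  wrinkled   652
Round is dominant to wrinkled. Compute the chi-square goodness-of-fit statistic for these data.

A testcross of a heterozygote (Aa × aa) gives a 1:1 phenotypic ratio.
Under the 1:1 hypothesis (Σ ratio = 2, N = 1286):
  round: 1286 × 1/2 = 643
  wrinkled: 1286 × 1/2 = 643
χ² = Σ (O − E)² / E
  round: (634 − 643)² / 643 = 0.1260
  wrinkled: (652 − 643)² / 643 = 0.1260
χ² = 0.1260 + 0.1260 = 0.252

0.252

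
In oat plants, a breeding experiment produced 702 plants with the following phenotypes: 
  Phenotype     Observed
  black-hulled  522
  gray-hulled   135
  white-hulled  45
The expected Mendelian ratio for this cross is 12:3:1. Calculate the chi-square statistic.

Expected counts for N = 702 under a 12:3:1 ratio (total parts = 16):
  black-hulled: 702 × 12/16 = 526.5
  gray-hulled: 702 × 3/16 = 131.625
  white-hulled: 702 × 1/16 = 43.875
χ² = Σ (O − E)² / E
  black-hulled: (522 − 526.5)² / 526.5 = 0.0385
  gray-hulled: (135 − 131.625)² / 131.625 = 0.0865
  white-hulled: (45 − 43.875)² / 43.875 = 0.0288
χ² = 0.0385 + 0.0865 + 0.0288 = 0.1538 ≈ 0.154

0.154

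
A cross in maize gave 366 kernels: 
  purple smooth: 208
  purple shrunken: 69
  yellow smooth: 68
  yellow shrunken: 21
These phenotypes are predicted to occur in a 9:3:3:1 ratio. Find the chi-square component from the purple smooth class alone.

0.022

Under the 9:3:3:1 hypothesis (Σ ratio = 16, N = 366):
  purple smooth: 366 × 9/16 = 205.875
  purple shrunken: 366 × 3/16 = 68.625
  yellow smooth: 366 × 3/16 = 68.625
  yellow shrunken: 366 × 1/16 = 22.875
Contribution of purple smooth: (208 − 205.875)² / 205.875 = 0.0219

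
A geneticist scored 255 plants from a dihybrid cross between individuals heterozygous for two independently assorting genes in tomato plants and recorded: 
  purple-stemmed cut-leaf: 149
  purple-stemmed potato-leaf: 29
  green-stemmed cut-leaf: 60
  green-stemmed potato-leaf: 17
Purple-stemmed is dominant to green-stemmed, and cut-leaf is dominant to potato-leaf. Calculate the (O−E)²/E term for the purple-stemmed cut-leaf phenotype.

A dihybrid F₂ with independent assortment and complete dominance at both loci gives a 9:3:3:1 phenotypic ratio.
Total ratio parts = 16. Expected numbers out of 255:
  purple-stemmed cut-leaf: 255 × 9/16 = 143.4375
  purple-stemmed potato-leaf: 255 × 3/16 = 47.8125
  green-stemmed cut-leaf: 255 × 3/16 = 47.8125
  green-stemmed potato-leaf: 255 × 1/16 = 15.9375
Contribution of purple-stemmed cut-leaf: (149 − 143.4375)² / 143.4375 = 0.2157

0.216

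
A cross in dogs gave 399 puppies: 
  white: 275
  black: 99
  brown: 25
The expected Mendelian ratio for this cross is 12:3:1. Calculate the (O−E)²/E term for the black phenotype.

7.820

Under the 12:3:1 hypothesis (Σ ratio = 16, N = 399):
  white: 399 × 12/16 = 299.25
  black: 399 × 3/16 = 74.8125
  brown: 399 × 1/16 = 24.9375
Contribution of black: (99 − 74.8125)² / 74.8125 = 7.8200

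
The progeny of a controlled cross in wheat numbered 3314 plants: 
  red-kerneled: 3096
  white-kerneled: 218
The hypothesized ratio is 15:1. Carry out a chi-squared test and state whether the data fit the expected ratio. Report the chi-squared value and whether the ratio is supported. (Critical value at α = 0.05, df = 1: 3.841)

The 15:1 ratio has 16 parts, so with N = 3314 the expected counts are:
  red-kerneled: 3314 × 15/16 = 3106.875
  white-kerneled: 3314 × 1/16 = 207.125
χ² = Σ (O − E)² / E
  red-kerneled: (3096 − 3106.875)² / 3106.875 = 0.0381
  white-kerneled: (218 − 207.125)² / 207.125 = 0.5710
χ² = 0.0381 + 0.5710 = 0.6091 ≈ 0.609
Degrees of freedom = 2 − 1 = 1; critical value at α = 0.05 is 3.841.
Since 0.609 < 3.841, we fail to reject the null hypothesis — the data are consistent with the 15:1 ratio.

0.609; consistent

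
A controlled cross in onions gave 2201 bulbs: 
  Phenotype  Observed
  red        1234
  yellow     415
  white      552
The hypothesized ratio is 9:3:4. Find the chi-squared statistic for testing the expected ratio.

0.032

Total ratio parts = 16. Expected numbers out of 2201:
  red: 2201 × 9/16 = 1238.0625
  yellow: 2201 × 3/16 = 412.6875
  white: 2201 × 4/16 = 550.25
χ² = Σ (O − E)² / E
  red: (1234 − 1238.0625)² / 1238.0625 = 0.0133
  yellow: (415 − 412.6875)² / 412.6875 = 0.0130
  white: (552 − 550.25)² / 550.25 = 0.0056
χ² = 0.0133 + 0.0130 + 0.0056 = 0.0319 ≈ 0.032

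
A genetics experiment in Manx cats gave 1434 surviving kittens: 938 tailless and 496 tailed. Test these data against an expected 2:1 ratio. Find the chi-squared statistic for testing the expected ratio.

1.017

Expected counts for N = 1434 under a 2:1 ratio (total parts = 3):
  tailless: 1434 × 2/3 = 956
  tailed: 1434 × 1/3 = 478
χ² = Σ (O − E)² / E
  tailless: (938 − 956)² / 956 = 0.3389
  tailed: (496 − 478)² / 478 = 0.6778
χ² = 0.3389 + 0.6778 = 1.0167 ≈ 1.017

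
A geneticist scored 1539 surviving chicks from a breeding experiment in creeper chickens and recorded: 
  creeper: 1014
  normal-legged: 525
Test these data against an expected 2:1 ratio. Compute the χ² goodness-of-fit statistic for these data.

0.421

Expected counts for N = 1539 under a 2:1 ratio (total parts = 3):
  creeper: 1539 × 2/3 = 1026
  normal-legged: 1539 × 1/3 = 513
χ² = Σ (O − E)² / E
  creeper: (1014 − 1026)² / 1026 = 0.1404
  normal-legged: (525 − 513)² / 513 = 0.2807
χ² = 0.1404 + 0.2807 = 0.4211 ≈ 0.421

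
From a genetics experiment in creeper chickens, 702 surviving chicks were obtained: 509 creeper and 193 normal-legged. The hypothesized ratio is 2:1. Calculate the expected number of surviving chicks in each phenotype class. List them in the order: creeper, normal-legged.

468, 234

The 2:1 ratio has 3 parts, so with N = 702 the expected counts are:
  creeper: 702 × 2/3 = 468
  normal-legged: 702 × 1/3 = 234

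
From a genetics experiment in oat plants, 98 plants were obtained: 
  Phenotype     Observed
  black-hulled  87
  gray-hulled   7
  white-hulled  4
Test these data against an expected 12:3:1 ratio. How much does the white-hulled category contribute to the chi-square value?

0.737

Expected counts for N = 98 under a 12:3:1 ratio (total parts = 16):
  black-hulled: 98 × 12/16 = 73.5
  gray-hulled: 98 × 3/16 = 18.375
  white-hulled: 98 × 1/16 = 6.125
Contribution of white-hulled: (4 − 6.125)² / 6.125 = 0.7372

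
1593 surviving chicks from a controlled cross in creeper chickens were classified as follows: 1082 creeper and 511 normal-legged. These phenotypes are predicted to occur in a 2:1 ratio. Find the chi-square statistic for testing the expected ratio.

Under the 2:1 hypothesis (Σ ratio = 3, N = 1593):
  creeper: 1593 × 2/3 = 1062
  normal-legged: 1593 × 1/3 = 531
χ² = Σ (O − E)² / E
  creeper: (1082 − 1062)² / 1062 = 0.3766
  normal-legged: (511 − 531)² / 531 = 0.7533
χ² = 0.3766 + 0.7533 = 1.1299 ≈ 1.130

1.130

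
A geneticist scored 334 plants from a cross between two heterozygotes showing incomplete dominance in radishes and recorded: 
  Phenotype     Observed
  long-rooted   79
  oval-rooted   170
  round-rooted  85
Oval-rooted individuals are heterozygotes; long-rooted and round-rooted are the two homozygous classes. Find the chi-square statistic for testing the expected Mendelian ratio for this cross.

With incomplete dominance, a heterozygote × heterozygote cross gives a 1:2:1 phenotypic ratio.
Expected counts for N = 334 under a 1:2:1 ratio (total parts = 4):
  long-rooted: 334 × 1/4 = 83.5
  oval-rooted: 334 × 2/4 = 167
  round-rooted: 334 × 1/4 = 83.5
χ² = Σ (O − E)² / E
  long-rooted: (79 − 83.5)² / 83.5 = 0.2425
  oval-rooted: (170 − 167)² / 167 = 0.0539
  round-rooted: (85 − 83.5)² / 83.5 = 0.0269
χ² = 0.2425 + 0.0539 + 0.0269 = 0.3233 ≈ 0.323

0.323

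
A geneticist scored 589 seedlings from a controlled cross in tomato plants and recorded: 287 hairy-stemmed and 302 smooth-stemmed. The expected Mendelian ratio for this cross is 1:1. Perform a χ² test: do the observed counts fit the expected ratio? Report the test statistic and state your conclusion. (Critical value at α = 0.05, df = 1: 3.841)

0.382; consistent

Under the 1:1 hypothesis (Σ ratio = 2, N = 589):
  hairy-stemmed: 589 × 1/2 = 294.5
  smooth-stemmed: 589 × 1/2 = 294.5
χ² = Σ (O − E)² / E
  hairy-stemmed: (287 − 294.5)² / 294.5 = 0.1910
  smooth-stemmed: (302 − 294.5)² / 294.5 = 0.1910
χ² = 0.1910 + 0.1910 = 0.382
Degrees of freedom = 2 − 1 = 1; critical value at α = 0.05 is 3.841.
Since 0.382 < 3.841, we fail to reject the null hypothesis — the data are consistent with the 1:1 ratio.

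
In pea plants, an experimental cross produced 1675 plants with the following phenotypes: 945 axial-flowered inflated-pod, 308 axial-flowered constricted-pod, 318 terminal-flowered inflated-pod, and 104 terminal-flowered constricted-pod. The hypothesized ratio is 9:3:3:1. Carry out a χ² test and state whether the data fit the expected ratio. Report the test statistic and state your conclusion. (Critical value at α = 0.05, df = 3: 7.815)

0.179; consistent

Expected counts for N = 1675 under a 9:3:3:1 ratio (total parts = 16):
  axial-flowered inflated-pod: 1675 × 9/16 = 942.1875
  axial-flowered constricted-pod: 1675 × 3/16 = 314.0625
  terminal-flowered inflated-pod: 1675 × 3/16 = 314.0625
  terminal-flowered constricted-pod: 1675 × 1/16 = 104.6875
χ² = Σ (O − E)² / E
  axial-flowered inflated-pod: (945 − 942.1875)² / 942.1875 = 0.0084
  axial-flowered constricted-pod: (308 − 314.0625)² / 314.0625 = 0.1170
  terminal-flowered inflated-pod: (318 − 314.0625)² / 314.0625 = 0.0494
  terminal-flowered constricted-pod: (104 − 104.6875)² / 104.6875 = 0.0045
χ² = 0.0084 + 0.1170 + 0.0494 + 0.0045 = 0.1793 ≈ 0.179
Degrees of freedom = 4 − 1 = 3; critical value at α = 0.05 is 7.815.
Since 0.179 < 7.815, we fail to reject the null hypothesis — the data are consistent with the 9:3:3:1 ratio.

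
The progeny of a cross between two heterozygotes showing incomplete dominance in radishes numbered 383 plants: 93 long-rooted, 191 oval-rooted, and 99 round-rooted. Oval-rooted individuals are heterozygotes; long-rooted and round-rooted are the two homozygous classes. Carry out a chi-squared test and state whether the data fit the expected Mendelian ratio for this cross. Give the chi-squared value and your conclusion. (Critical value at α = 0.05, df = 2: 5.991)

With incomplete dominance, a heterozygote × heterozygote cross gives a 1:2:1 phenotypic ratio.
The 1:2:1 ratio has 4 parts, so with N = 383 the expected counts are:
  long-rooted: 383 × 1/4 = 95.75
  oval-rooted: 383 × 2/4 = 191.5
  round-rooted: 383 × 1/4 = 95.75
χ² = Σ (O − E)² / E
  long-rooted: (93 − 95.75)² / 95.75 = 0.0790
  oval-rooted: (191 − 191.5)² / 191.5 = 0.0013
  round-rooted: (99 − 95.75)² / 95.75 = 0.1103
χ² = 0.0790 + 0.0013 + 0.1103 = 0.1906 ≈ 0.191
Degrees of freedom = 3 − 1 = 2; critical value at α = 0.05 is 5.991.
Since 0.191 < 5.991, we fail to reject the null hypothesis — the data are consistent with the 1:2:1 ratio.

0.191; consistent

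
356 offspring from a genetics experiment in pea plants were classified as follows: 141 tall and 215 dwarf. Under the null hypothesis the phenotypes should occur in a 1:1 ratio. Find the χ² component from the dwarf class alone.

7.691

Under the 1:1 hypothesis (Σ ratio = 2, N = 356):
  tall: 356 × 1/2 = 178
  dwarf: 356 × 1/2 = 178
Contribution of dwarf: (215 − 178)² / 178 = 7.6910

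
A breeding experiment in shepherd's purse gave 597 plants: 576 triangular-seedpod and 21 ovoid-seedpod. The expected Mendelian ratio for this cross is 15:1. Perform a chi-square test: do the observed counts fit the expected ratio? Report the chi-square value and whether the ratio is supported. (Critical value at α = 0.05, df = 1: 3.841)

7.607; not consistent

Under the 15:1 hypothesis (Σ ratio = 16, N = 597):
  triangular-seedpod: 597 × 15/16 = 559.6875
  ovoid-seedpod: 597 × 1/16 = 37.3125
χ² = Σ (O − E)² / E
  triangular-seedpod: (576 − 559.6875)² / 559.6875 = 0.4754
  ovoid-seedpod: (21 − 37.3125)² / 37.3125 = 7.1316
χ² = 0.4754 + 7.1316 = 7.607
Degrees of freedom = 2 − 1 = 1; critical value at α = 0.05 is 3.841.
Since 7.607 > 3.841, we reject the null hypothesis — the data do not fit the 15:1 ratio.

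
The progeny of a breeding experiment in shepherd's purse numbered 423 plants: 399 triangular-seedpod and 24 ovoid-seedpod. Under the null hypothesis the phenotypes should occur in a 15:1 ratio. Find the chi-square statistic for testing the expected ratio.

Under the 15:1 hypothesis (Σ ratio = 16, N = 423):
  triangular-seedpod: 423 × 15/16 = 396.5625
  ovoid-seedpod: 423 × 1/16 = 26.4375
χ² = Σ (O − E)² / E
  triangular-seedpod: (399 − 396.5625)² / 396.5625 = 0.0150
  ovoid-seedpod: (24 − 26.4375)² / 26.4375 = 0.2247
χ² = 0.0150 + 0.2247 = 0.2397 ≈ 0.240

0.240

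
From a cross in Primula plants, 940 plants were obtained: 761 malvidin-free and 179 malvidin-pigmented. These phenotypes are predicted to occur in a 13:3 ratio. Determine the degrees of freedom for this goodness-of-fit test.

A goodness-of-fit test with 2 phenotype classes has df = 2 − 1 = 1.

1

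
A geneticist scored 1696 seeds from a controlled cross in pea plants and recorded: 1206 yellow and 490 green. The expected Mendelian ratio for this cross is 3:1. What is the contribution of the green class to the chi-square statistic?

10.274

The 3:1 ratio has 4 parts, so with N = 1696 the expected counts are:
  yellow: 1696 × 3/4 = 1272
  green: 1696 × 1/4 = 424
Contribution of green: (490 − 424)² / 424 = 10.2736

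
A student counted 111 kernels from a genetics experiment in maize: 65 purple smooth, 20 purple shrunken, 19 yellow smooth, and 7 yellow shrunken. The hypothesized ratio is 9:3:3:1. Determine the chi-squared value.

Expected counts for N = 111 under a 9:3:3:1 ratio (total parts = 16):
  purple smooth: 111 × 9/16 = 62.4375
  purple shrunken: 111 × 3/16 = 20.8125
  yellow smooth: 111 × 3/16 = 20.8125
  yellow shrunken: 111 × 1/16 = 6.9375
χ² = Σ (O − E)² / E
  purple smooth: (65 − 62.4375)² / 62.4375 = 0.1052
  purple shrunken: (20 − 20.8125)² / 20.8125 = 0.0317
  yellow smooth: (19 − 20.8125)² / 20.8125 = 0.1578
  yellow shrunken: (7 − 6.9375)² / 6.9375 = 0.0006
χ² = 0.1052 + 0.0317 + 0.1578 + 0.0006 = 0.2953 ≈ 0.295

0.295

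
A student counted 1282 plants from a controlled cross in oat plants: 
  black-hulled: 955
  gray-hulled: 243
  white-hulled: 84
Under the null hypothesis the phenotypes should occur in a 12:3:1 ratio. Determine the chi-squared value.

0.260

Total ratio parts = 16. Expected numbers out of 1282:
  black-hulled: 1282 × 12/16 = 961.5
  gray-hulled: 1282 × 3/16 = 240.375
  white-hulled: 1282 × 1/16 = 80.125
χ² = Σ (O − E)² / E
  black-hulled: (955 − 961.5)² / 961.5 = 0.0439
  gray-hulled: (243 − 240.375)² / 240.375 = 0.0287
  white-hulled: (84 − 80.125)² / 80.125 = 0.1874
χ² = 0.0439 + 0.0287 + 0.1874 = 0.260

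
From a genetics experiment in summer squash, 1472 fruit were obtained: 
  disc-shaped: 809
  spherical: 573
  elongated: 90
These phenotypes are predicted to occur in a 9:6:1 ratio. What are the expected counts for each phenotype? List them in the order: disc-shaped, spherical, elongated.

828, 552, 92

The 9:6:1 ratio has 16 parts, so with N = 1472 the expected counts are:
  disc-shaped: 1472 × 9/16 = 828
  spherical: 1472 × 6/16 = 552
  elongated: 1472 × 1/16 = 92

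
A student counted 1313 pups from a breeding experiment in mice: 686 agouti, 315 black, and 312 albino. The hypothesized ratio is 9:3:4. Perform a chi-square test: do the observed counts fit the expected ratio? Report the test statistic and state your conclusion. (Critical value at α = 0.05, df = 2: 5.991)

23.779; not consistent

Under the 9:3:4 hypothesis (Σ ratio = 16, N = 1313):
  agouti: 1313 × 9/16 = 738.5625
  black: 1313 × 3/16 = 246.1875
  albino: 1313 × 4/16 = 328.25
χ² = Σ (O − E)² / E
  agouti: (686 − 738.5625)² / 738.5625 = 3.7408
  black: (315 − 246.1875)² / 246.1875 = 19.2340
  albino: (312 − 328.25)² / 328.25 = 0.8045
χ² = 3.7408 + 19.2340 + 0.8045 = 23.7793 ≈ 23.779
Degrees of freedom = 3 − 1 = 2; critical value at α = 0.05 is 5.991.
Since 23.779 > 5.991, we reject the null hypothesis — the data do not fit the 9:3:4 ratio.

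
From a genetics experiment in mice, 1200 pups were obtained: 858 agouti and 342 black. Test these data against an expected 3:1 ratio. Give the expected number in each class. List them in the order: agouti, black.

Under the 3:1 hypothesis (Σ ratio = 4, N = 1200):
  agouti: 1200 × 3/4 = 900
  black: 1200 × 1/4 = 300

900, 300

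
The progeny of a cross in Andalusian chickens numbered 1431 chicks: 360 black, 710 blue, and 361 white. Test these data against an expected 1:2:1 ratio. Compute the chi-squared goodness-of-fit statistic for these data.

The 1:2:1 ratio has 4 parts, so with N = 1431 the expected counts are:
  black: 1431 × 1/4 = 357.75
  blue: 1431 × 2/4 = 715.5
  white: 1431 × 1/4 = 357.75
χ² = Σ (O − E)² / E
  black: (360 − 357.75)² / 357.75 = 0.0142
  blue: (710 − 715.5)² / 715.5 = 0.0423
  white: (361 − 357.75)² / 357.75 = 0.0295
χ² = 0.0142 + 0.0423 + 0.0295 = 0.086

0.086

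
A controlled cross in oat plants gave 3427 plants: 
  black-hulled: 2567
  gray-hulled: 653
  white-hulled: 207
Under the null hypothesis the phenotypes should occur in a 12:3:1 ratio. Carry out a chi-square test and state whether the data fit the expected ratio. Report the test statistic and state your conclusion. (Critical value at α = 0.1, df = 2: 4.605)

Under the 12:3:1 hypothesis (Σ ratio = 16, N = 3427):
  black-hulled: 3427 × 12/16 = 2570.25
  gray-hulled: 3427 × 3/16 = 642.5625
  white-hulled: 3427 × 1/16 = 214.1875
χ² = Σ (O − E)² / E
  black-hulled: (2567 − 2570.25)² / 2570.25 = 0.0041
  gray-hulled: (653 − 642.5625)² / 642.5625 = 0.1695
  white-hulled: (207 − 214.1875)² / 214.1875 = 0.2412
χ² = 0.0041 + 0.1695 + 0.2412 = 0.4148 ≈ 0.415
Degrees of freedom = 3 − 1 = 2; critical value at α = 0.1 is 4.605.
Since 0.415 < 4.605, we fail to reject the null hypothesis — the data are consistent with the 12:3:1 ratio.

0.415; consistent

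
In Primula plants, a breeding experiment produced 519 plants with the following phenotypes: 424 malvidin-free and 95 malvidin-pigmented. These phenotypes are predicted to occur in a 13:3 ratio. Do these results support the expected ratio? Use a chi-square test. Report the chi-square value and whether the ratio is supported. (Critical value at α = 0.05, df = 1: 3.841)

0.068; consistent

Expected counts for N = 519 under a 13:3 ratio (total parts = 16):
  malvidin-free: 519 × 13/16 = 421.6875
  malvidin-pigmented: 519 × 3/16 = 97.3125
χ² = Σ (O − E)² / E
  malvidin-free: (424 − 421.6875)² / 421.6875 = 0.0127
  malvidin-pigmented: (95 − 97.3125)² / 97.3125 = 0.0550
χ² = 0.0127 + 0.0550 = 0.0677 ≈ 0.068
Degrees of freedom = 2 − 1 = 1; critical value at α = 0.05 is 3.841.
Since 0.068 < 3.841, we fail to reject the null hypothesis — the data are consistent with the 13:3 ratio.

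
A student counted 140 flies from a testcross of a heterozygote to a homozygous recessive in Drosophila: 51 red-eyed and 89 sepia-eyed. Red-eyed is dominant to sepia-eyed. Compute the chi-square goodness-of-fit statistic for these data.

10.314

A testcross of a heterozygote (Aa × aa) gives a 1:1 phenotypic ratio.
Under the 1:1 hypothesis (Σ ratio = 2, N = 140):
  red-eyed: 140 × 1/2 = 70
  sepia-eyed: 140 × 1/2 = 70
χ² = Σ (O − E)² / E
  red-eyed: (51 − 70)² / 70 = 5.1571
  sepia-eyed: (89 − 70)² / 70 = 5.1571
χ² = 5.1571 + 5.1571 = 10.3142 ≈ 10.314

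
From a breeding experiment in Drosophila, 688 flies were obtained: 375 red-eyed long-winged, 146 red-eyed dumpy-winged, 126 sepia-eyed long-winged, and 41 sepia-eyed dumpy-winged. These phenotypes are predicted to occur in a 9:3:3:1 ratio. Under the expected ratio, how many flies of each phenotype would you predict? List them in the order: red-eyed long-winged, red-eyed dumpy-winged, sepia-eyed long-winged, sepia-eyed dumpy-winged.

Under the 9:3:3:1 hypothesis (Σ ratio = 16, N = 688):
  red-eyed long-winged: 688 × 9/16 = 387
  red-eyed dumpy-winged: 688 × 3/16 = 129
  sepia-eyed long-winged: 688 × 3/16 = 129
  sepia-eyed dumpy-winged: 688 × 1/16 = 43

387, 129, 129, 43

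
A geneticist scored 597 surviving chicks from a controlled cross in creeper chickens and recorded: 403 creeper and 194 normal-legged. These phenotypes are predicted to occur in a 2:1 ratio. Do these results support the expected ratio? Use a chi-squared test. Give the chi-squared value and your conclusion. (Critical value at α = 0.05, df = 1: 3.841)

0.188; consistent

Under the 2:1 hypothesis (Σ ratio = 3, N = 597):
  creeper: 597 × 2/3 = 398
  normal-legged: 597 × 1/3 = 199
χ² = Σ (O − E)² / E
  creeper: (403 − 398)² / 398 = 0.0628
  normal-legged: (194 − 199)² / 199 = 0.1256
χ² = 0.0628 + 0.1256 = 0.1884 ≈ 0.188
Degrees of freedom = 2 − 1 = 1; critical value at α = 0.05 is 3.841.
Since 0.188 < 3.841, we fail to reject the null hypothesis — the data are consistent with the 2:1 ratio.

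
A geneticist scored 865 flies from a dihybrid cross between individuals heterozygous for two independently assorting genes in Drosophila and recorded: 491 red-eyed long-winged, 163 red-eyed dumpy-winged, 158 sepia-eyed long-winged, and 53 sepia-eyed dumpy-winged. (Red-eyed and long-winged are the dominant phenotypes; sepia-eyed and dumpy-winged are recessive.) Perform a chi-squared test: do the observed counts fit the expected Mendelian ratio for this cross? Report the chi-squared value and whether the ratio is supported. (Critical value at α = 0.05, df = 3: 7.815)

0.174; consistent

A dihybrid F₂ with independent assortment and complete dominance at both loci gives a 9:3:3:1 phenotypic ratio.
Expected counts for N = 865 under a 9:3:3:1 ratio (total parts = 16):
  red-eyed long-winged: 865 × 9/16 = 486.5625
  red-eyed dumpy-winged: 865 × 3/16 = 162.1875
  sepia-eyed long-winged: 865 × 3/16 = 162.1875
  sepia-eyed dumpy-winged: 865 × 1/16 = 54.0625
χ² = Σ (O − E)² / E
  red-eyed long-winged: (491 − 486.5625)² / 486.5625 = 0.0405
  red-eyed dumpy-winged: (163 − 162.1875)² / 162.1875 = 0.0041
  sepia-eyed long-winged: (158 − 162.1875)² / 162.1875 = 0.1081
  sepia-eyed dumpy-winged: (53 − 54.0625)² / 54.0625 = 0.0209
χ² = 0.0405 + 0.0041 + 0.1081 + 0.0209 = 0.1736 ≈ 0.174
Degrees of freedom = 4 − 1 = 3; critical value at α = 0.05 is 7.815.
Since 0.174 < 7.815, we fail to reject the null hypothesis — the data are consistent with the 9:3:3:1 ratio.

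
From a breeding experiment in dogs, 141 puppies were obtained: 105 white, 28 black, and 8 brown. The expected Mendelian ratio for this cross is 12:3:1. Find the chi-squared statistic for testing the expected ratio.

Under the 12:3:1 hypothesis (Σ ratio = 16, N = 141):
  white: 141 × 12/16 = 105.75
  black: 141 × 3/16 = 26.4375
  brown: 141 × 1/16 = 8.8125
χ² = Σ (O − E)² / E
  white: (105 − 105.75)² / 105.75 = 0.0053
  black: (28 − 26.4375)² / 26.4375 = 0.0923
  brown: (8 − 8.8125)² / 8.8125 = 0.0749
χ² = 0.0053 + 0.0923 + 0.0749 = 0.1725 ≈ 0.173

0.173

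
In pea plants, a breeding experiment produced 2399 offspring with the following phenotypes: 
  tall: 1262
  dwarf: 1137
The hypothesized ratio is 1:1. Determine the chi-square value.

Under the 1:1 hypothesis (Σ ratio = 2, N = 2399):
  tall: 2399 × 1/2 = 1199.5
  dwarf: 2399 × 1/2 = 1199.5
χ² = Σ (O − E)² / E
  tall: (1262 − 1199.5)² / 1199.5 = 3.2566
  dwarf: (1137 − 1199.5)² / 1199.5 = 3.2566
χ² = 3.2566 + 3.2566 = 6.5132 ≈ 6.513

6.513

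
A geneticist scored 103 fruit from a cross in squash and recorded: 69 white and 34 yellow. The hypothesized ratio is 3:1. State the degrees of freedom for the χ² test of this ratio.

1

A goodness-of-fit test with 2 phenotype classes has df = 2 − 1 = 1.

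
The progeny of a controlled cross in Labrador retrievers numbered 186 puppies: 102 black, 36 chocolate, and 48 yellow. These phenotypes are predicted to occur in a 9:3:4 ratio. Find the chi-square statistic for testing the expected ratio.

The 9:3:4 ratio has 16 parts, so with N = 186 the expected counts are:
  black: 186 × 9/16 = 104.625
  chocolate: 186 × 3/16 = 34.875
  yellow: 186 × 4/16 = 46.5
χ² = Σ (O − E)² / E
  black: (102 − 104.625)² / 104.625 = 0.0659
  chocolate: (36 − 34.875)² / 34.875 = 0.0363
  yellow: (48 − 46.5)² / 46.5 = 0.0484
χ² = 0.0659 + 0.0363 + 0.0484 = 0.1506 ≈ 0.151

0.151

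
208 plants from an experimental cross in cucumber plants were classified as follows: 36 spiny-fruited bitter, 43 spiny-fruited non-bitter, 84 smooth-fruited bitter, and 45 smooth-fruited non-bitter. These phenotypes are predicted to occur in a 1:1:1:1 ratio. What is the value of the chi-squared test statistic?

27.115

Under the 1:1:1:1 hypothesis (Σ ratio = 4, N = 208):
  spiny-fruited bitter: 208 × 1/4 = 52
  spiny-fruited non-bitter: 208 × 1/4 = 52
  smooth-fruited bitter: 208 × 1/4 = 52
  smooth-fruited non-bitter: 208 × 1/4 = 52
χ² = Σ (O − E)² / E
  spiny-fruited bitter: (36 − 52)² / 52 = 4.9231
  spiny-fruited non-bitter: (43 − 52)² / 52 = 1.5577
  smooth-fruited bitter: (84 − 52)² / 52 = 19.6923
  smooth-fruited non-bitter: (45 − 52)² / 52 = 0.9423
χ² = 4.9231 + 1.5577 + 19.6923 + 0.9423 = 27.1154 ≈ 27.115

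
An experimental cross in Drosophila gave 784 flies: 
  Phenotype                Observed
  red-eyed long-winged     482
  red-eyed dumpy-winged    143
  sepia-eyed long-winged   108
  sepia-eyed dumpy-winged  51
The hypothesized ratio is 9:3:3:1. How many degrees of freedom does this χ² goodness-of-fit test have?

A goodness-of-fit test with 4 phenotype classes has df = 4 − 1 = 3.

3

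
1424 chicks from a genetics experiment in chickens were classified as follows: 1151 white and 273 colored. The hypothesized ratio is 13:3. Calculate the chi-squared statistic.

0.166

Expected counts for N = 1424 under a 13:3 ratio (total parts = 16):
  white: 1424 × 13/16 = 1157
  colored: 1424 × 3/16 = 267
χ² = Σ (O − E)² / E
  white: (1151 − 1157)² / 1157 = 0.0311
  colored: (273 − 267)² / 267 = 0.1348
χ² = 0.0311 + 0.1348 = 0.1659 ≈ 0.166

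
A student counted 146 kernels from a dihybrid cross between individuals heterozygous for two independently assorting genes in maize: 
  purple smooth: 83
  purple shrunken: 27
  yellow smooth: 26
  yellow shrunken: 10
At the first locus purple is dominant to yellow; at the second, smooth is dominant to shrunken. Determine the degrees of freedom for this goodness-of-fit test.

A dihybrid F₂ with independent assortment and complete dominance at both loci gives a 9:3:3:1 phenotypic ratio.
A goodness-of-fit test with 4 phenotype classes has df = 4 − 1 = 3.

3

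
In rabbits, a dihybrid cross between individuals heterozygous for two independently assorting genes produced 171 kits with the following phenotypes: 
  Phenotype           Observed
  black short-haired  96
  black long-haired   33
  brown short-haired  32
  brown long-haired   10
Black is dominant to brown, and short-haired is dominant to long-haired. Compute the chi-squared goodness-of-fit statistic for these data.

0.072

A dihybrid F₂ with independent assortment and complete dominance at both loci gives a 9:3:3:1 phenotypic ratio.
Under the 9:3:3:1 hypothesis (Σ ratio = 16, N = 171):
  black short-haired: 171 × 9/16 = 96.1875
  black long-haired: 171 × 3/16 = 32.0625
  brown short-haired: 171 × 3/16 = 32.0625
  brown long-haired: 171 × 1/16 = 10.6875
χ² = Σ (O − E)² / E
  black short-haired: (96 − 96.1875)² / 96.1875 = 0.0004
  black long-haired: (33 − 32.0625)² / 32.0625 = 0.0274
  brown short-haired: (32 − 32.0625)² / 32.0625 = 0.0001
  brown long-haired: (10 − 10.6875)² / 10.6875 = 0.0442
χ² = 0.0004 + 0.0274 + 0.0001 + 0.0442 = 0.0721 ≈ 0.072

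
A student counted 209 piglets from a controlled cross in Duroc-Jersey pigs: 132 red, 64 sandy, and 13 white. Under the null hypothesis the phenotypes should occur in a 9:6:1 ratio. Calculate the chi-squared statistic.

Expected counts for N = 209 under a 9:6:1 ratio (total parts = 16):
  red: 209 × 9/16 = 117.5625
  sandy: 209 × 6/16 = 78.375
  white: 209 × 1/16 = 13.0625
χ² = Σ (O − E)² / E
  red: (132 − 117.5625)² / 117.5625 = 1.7730
  sandy: (64 − 78.375)² / 78.375 = 2.6366
  white: (13 − 13.0625)² / 13.0625 = 0.0003
χ² = 1.7730 + 2.6366 + 0.0003 = 4.4099 ≈ 4.410

4.410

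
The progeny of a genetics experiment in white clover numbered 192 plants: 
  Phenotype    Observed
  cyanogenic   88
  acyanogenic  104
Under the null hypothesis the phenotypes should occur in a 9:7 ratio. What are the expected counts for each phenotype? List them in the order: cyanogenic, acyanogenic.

108, 84

Under the 9:7 hypothesis (Σ ratio = 16, N = 192):
  cyanogenic: 192 × 9/16 = 108
  acyanogenic: 192 × 7/16 = 84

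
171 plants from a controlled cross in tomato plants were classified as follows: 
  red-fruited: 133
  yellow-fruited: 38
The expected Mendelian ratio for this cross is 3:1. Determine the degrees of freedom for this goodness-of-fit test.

A goodness-of-fit test with 2 phenotype classes has df = 2 − 1 = 1.

1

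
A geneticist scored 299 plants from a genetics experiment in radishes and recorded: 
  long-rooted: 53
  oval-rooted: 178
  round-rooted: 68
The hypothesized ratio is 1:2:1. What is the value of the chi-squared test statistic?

Expected counts for N = 299 under a 1:2:1 ratio (total parts = 4):
  long-rooted: 299 × 1/4 = 74.75
  oval-rooted: 299 × 2/4 = 149.5
  round-rooted: 299 × 1/4 = 74.75
χ² = Σ (O − E)² / E
  long-rooted: (53 − 74.75)² / 74.75 = 6.3286
  oval-rooted: (178 − 149.5)² / 149.5 = 5.4331
  round-rooted: (68 − 74.75)² / 74.75 = 0.6095
χ² = 6.3286 + 5.4331 + 0.6095 = 12.3712 ≈ 12.371

12.371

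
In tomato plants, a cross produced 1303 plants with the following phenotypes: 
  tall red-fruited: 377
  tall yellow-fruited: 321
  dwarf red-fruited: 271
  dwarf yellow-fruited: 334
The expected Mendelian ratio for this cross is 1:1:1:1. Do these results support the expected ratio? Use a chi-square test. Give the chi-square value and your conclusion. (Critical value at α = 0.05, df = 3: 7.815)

Expected counts for N = 1303 under a 1:1:1:1 ratio (total parts = 4):
  tall red-fruited: 1303 × 1/4 = 325.75
  tall yellow-fruited: 1303 × 1/4 = 325.75
  dwarf red-fruited: 1303 × 1/4 = 325.75
  dwarf yellow-fruited: 1303 × 1/4 = 325.75
χ² = Σ (O − E)² / E
  tall red-fruited: (377 − 325.75)² / 325.75 = 8.0631
  tall yellow-fruited: (321 − 325.75)² / 325.75 = 0.0693
  dwarf red-fruited: (271 − 325.75)² / 325.75 = 9.2020
  dwarf yellow-fruited: (334 − 325.75)² / 325.75 = 0.2089
χ² = 8.0631 + 0.0693 + 9.2020 + 0.2089 = 17.5433 ≈ 17.543
Degrees of freedom = 4 − 1 = 3; critical value at α = 0.05 is 7.815.
Since 17.543 > 7.815, we reject the null hypothesis — the data do not fit the 1:1:1:1 ratio.

17.543; not consistent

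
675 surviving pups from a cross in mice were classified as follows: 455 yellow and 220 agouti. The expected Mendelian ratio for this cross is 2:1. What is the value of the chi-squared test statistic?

0.167

Total ratio parts = 3. Expected numbers out of 675:
  yellow: 675 × 2/3 = 450
  agouti: 675 × 1/3 = 225
χ² = Σ (O − E)² / E
  yellow: (455 − 450)² / 450 = 0.0556
  agouti: (220 − 225)² / 225 = 0.1111
χ² = 0.0556 + 0.1111 = 0.1667 ≈ 0.167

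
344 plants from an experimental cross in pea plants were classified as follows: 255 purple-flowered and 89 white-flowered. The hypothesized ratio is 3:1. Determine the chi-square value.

Expected counts for N = 344 under a 3:1 ratio (total parts = 4):
  purple-flowered: 344 × 3/4 = 258
  white-flowered: 344 × 1/4 = 86
χ² = Σ (O − E)² / E
  purple-flowered: (255 − 258)² / 258 = 0.0349
  white-flowered: (89 − 86)² / 86 = 0.1047
χ² = 0.0349 + 0.1047 = 0.1396 ≈ 0.140

0.140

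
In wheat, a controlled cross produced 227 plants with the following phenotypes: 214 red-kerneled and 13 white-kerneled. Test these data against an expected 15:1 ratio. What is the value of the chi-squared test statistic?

Total ratio parts = 16. Expected numbers out of 227:
  red-kerneled: 227 × 15/16 = 212.8125
  white-kerneled: 227 × 1/16 = 14.1875
χ² = Σ (O − E)² / E
  red-kerneled: (214 − 212.8125)² / 212.8125 = 0.0066
  white-kerneled: (13 − 14.1875)² / 14.1875 = 0.0994
χ² = 0.0066 + 0.0994 = 0.106

0.106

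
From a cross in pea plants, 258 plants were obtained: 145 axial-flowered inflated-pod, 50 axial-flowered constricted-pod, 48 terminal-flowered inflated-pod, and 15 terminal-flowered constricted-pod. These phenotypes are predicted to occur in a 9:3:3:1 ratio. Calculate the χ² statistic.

Expected counts for N = 258 under a 9:3:3:1 ratio (total parts = 16):
  axial-flowered inflated-pod: 258 × 9/16 = 145.125
  axial-flowered constricted-pod: 258 × 3/16 = 48.375
  terminal-flowered inflated-pod: 258 × 3/16 = 48.375
  terminal-flowered constricted-pod: 258 × 1/16 = 16.125
χ² = Σ (O − E)² / E
  axial-flowered inflated-pod: (145 − 145.125)² / 145.125 = 0.0001
  axial-flowered constricted-pod: (50 − 48.375)² / 48.375 = 0.0546
  terminal-flowered inflated-pod: (48 − 48.375)² / 48.375 = 0.0029
  terminal-flowered constricted-pod: (15 − 16.125)² / 16.125 = 0.0785
χ² = 0.0001 + 0.0546 + 0.0029 + 0.0785 = 0.1361 ≈ 0.136

0.136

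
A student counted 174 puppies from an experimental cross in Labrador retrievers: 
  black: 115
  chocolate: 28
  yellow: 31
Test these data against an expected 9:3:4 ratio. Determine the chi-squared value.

Total ratio parts = 16. Expected numbers out of 174:
  black: 174 × 9/16 = 97.875
  chocolate: 174 × 3/16 = 32.625
  yellow: 174 × 4/16 = 43.5
χ² = Σ (O − E)² / E
  black: (115 − 97.875)² / 97.875 = 2.9963
  chocolate: (28 − 32.625)² / 32.625 = 0.6557
  yellow: (31 − 43.5)² / 43.5 = 3.5920
χ² = 2.9963 + 0.6557 + 3.5920 = 7.244

7.244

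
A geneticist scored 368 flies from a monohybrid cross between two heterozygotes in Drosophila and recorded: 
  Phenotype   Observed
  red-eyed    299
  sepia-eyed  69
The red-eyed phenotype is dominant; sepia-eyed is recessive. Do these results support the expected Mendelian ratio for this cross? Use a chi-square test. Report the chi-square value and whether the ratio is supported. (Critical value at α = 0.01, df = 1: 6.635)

For a monohybrid cross between heterozygotes with complete dominance, the expected phenotypic ratio is 3:1.
Expected counts for N = 368 under a 3:1 ratio (total parts = 4):
  red-eyed: 368 × 3/4 = 276
  sepia-eyed: 368 × 1/4 = 92
χ² = Σ (O − E)² / E
  red-eyed: (299 − 276)² / 276 = 1.9167
  sepia-eyed: (69 − 92)² / 92 = 5.7500
χ² = 1.9167 + 5.7500 = 7.6667 ≈ 7.667
Degrees of freedom = 2 − 1 = 1; critical value at α = 0.01 is 6.635.
Since 7.667 > 6.635, we reject the null hypothesis — the data do not fit the 3:1 ratio.

7.667; not consistent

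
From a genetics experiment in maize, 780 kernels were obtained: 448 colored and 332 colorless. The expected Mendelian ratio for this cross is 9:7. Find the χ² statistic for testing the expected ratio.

The 9:7 ratio has 16 parts, so with N = 780 the expected counts are:
  colored: 780 × 9/16 = 438.75
  colorless: 780 × 7/16 = 341.25
χ² = Σ (O − E)² / E
  colored: (448 − 438.75)² / 438.75 = 0.1950
  colorless: (332 − 341.25)² / 341.25 = 0.2507
χ² = 0.1950 + 0.2507 = 0.4457 ≈ 0.446

0.446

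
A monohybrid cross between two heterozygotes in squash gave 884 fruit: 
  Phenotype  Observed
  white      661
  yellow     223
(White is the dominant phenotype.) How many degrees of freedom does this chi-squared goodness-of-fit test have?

1

For a monohybrid cross between heterozygotes with complete dominance, the expected phenotypic ratio is 3:1.
A goodness-of-fit test with 2 phenotype classes has df = 2 − 1 = 1.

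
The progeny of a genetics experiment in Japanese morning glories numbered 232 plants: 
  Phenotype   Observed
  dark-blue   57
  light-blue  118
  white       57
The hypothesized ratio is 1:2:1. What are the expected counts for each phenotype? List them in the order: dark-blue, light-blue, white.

Expected counts for N = 232 under a 1:2:1 ratio (total parts = 4):
  dark-blue: 232 × 1/4 = 58
  light-blue: 232 × 2/4 = 116
  white: 232 × 1/4 = 58

58, 116, 58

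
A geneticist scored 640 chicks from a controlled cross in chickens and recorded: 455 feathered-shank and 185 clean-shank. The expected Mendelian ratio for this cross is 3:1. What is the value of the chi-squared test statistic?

5.208

Expected counts for N = 640 under a 3:1 ratio (total parts = 4):
  feathered-shank: 640 × 3/4 = 480
  clean-shank: 640 × 1/4 = 160
χ² = Σ (O − E)² / E
  feathered-shank: (455 − 480)² / 480 = 1.3021
  clean-shank: (185 − 160)² / 160 = 3.9062
χ² = 1.3021 + 3.9062 = 5.2083 ≈ 5.208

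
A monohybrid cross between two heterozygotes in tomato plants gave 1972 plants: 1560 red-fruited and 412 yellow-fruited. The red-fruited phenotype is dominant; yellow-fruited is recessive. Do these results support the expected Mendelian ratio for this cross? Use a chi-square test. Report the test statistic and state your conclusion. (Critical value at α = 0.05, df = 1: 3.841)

17.744; not consistent

For a monohybrid cross between heterozygotes with complete dominance, the expected phenotypic ratio is 3:1.
Expected counts for N = 1972 under a 3:1 ratio (total parts = 4):
  red-fruited: 1972 × 3/4 = 1479
  yellow-fruited: 1972 × 1/4 = 493
χ² = Σ (O − E)² / E
  red-fruited: (1560 − 1479)² / 1479 = 4.4361
  yellow-fruited: (412 − 493)² / 493 = 13.3083
χ² = 4.4361 + 13.3083 = 17.7444 ≈ 17.744
Degrees of freedom = 2 − 1 = 1; critical value at α = 0.05 is 3.841.
Since 17.744 > 3.841, we reject the null hypothesis — the data do not fit the 3:1 ratio.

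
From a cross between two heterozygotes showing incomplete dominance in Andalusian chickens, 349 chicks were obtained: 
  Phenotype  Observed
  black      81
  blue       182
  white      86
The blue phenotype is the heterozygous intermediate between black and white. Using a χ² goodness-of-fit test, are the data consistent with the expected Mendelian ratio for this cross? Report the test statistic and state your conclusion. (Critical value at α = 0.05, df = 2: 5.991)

0.788; consistent

With incomplete dominance, a heterozygote × heterozygote cross gives a 1:2:1 phenotypic ratio.
Total ratio parts = 4. Expected numbers out of 349:
  black: 349 × 1/4 = 87.25
  blue: 349 × 2/4 = 174.5
  white: 349 × 1/4 = 87.25
χ² = Σ (O − E)² / E
  black: (81 − 87.25)² / 87.25 = 0.4477
  blue: (182 − 174.5)² / 174.5 = 0.3223
  white: (86 − 87.25)² / 87.25 = 0.0179
χ² = 0.4477 + 0.3223 + 0.0179 = 0.7879 ≈ 0.788
Degrees of freedom = 3 − 1 = 2; critical value at α = 0.05 is 5.991.
Since 0.788 < 5.991, we fail to reject the null hypothesis — the data are consistent with the 1:2:1 ratio.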